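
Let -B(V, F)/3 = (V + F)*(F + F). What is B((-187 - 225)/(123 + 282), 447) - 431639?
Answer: -73249409/45 ≈ -1.6278e+6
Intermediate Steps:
B(V, F) = -6*F*(F + V) (B(V, F) = -3*(V + F)*(F + F) = -3*(F + V)*2*F = -6*F*(F + V))
B((-187 - 225)/(123 + 282), 447) - 431639 = -6*447*(447 + (-187 - 225)/(123 + 282)) - 431639 = -6*447*(447 - 412/405) - 431639 = -6*447*180623/405 - 431639 = -53825654/45 - 431639 = -73249409/45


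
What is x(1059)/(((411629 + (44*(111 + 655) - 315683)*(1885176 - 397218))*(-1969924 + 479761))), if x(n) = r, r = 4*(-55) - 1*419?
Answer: -213/208410470408007413 ≈ -1.0220e-15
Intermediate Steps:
r = -639 (r = -220 - 419 = -639)
x(n) = -639
x(1059)/(((411629 + (44*(111 + 655) - 315683)*(1885176 - 397218))*(-1969924 + 479761))) = -639*1/((-1969924 + 479761)*(411629 + (44*(111 + 655) - 315683)*(1885176 - 397218))) = -639*(-1/(1490163*(411629 + (44*766 - 315683)*1487958))) = -639*(-1/(1490163*(411629 + (33704 - 315683)*1487958))) = -639*(-1/(1490163*(411629 - 281979*1487958))) = -639*(-1/(1490163*(411629 - 419572908882))) = -639/((-419572497253*(-1490163))) = -639/625231411224022239 = -639*1/625231411224022239 = -213/208410470408007413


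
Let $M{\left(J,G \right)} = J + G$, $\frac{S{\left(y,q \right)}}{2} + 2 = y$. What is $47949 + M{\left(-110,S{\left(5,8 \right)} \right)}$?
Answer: $47845$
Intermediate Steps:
$S{\left(y,q \right)} = -4 + 2 y$
$M{\left(J,G \right)} = G + J$
$47949 + M{\left(-110,S{\left(5,8 \right)} \right)} = 47949 + \left(\left(-4 + 2 \cdot 5\right) - 110\right) = 47949 + \left(\left(-4 + 10\right) - 110\right) = 47949 + \left(6 - 110\right) = 47949 - 104 = 47845$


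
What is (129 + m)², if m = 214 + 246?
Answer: 346921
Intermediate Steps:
m = 460
(129 + m)² = (129 + 460)² = 589² = 346921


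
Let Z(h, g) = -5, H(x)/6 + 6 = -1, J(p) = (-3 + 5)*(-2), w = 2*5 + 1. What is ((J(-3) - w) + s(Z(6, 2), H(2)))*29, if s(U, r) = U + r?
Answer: -1798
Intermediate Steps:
w = 11 (w = 10 + 1 = 11)
J(p) = -4 (J(p) = 2*(-2) = -4)
H(x) = -42 (H(x) = -36 + 6*(-1) = -36 - 6 = -42)
((J(-3) - w) + s(Z(6, 2), H(2)))*29 = ((-4 - 1*11) + (-5 - 42))*29 = ((-4 - 11) - 47)*29 = (-15 - 47)*29 = -62*29 = -1798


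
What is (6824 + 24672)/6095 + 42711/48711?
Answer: 598175067/98964515 ≈ 6.0443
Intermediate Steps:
(6824 + 24672)/6095 + 42711/48711 = 31496*(1/6095) + 42711*(1/48711) = 31496/6095 + 14237/16237 = 598175067/98964515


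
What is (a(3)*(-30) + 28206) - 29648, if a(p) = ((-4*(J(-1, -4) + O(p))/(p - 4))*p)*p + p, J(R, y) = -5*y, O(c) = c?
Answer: -26372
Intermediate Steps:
a(p) = p - 4*p**2*(20 + p)/(-4 + p) (a(p) = ((-4*(-5*(-4) + p)/(p - 4))*p)*p + p = ((-4*(20 + p)/(-4 + p))*p)*p + p = (-4*p*(20 + p)/(-4 + p))*p + p = -4*p**2*(20 + p)/(-4 + p) + p = p - 4*p**2*(20 + p)/(-4 + p))
(a(3)*(-30) + 28206) - 29648 = (-1*3*(4 + 4*3**2 + 79*3)/(-4 + 3)*(-30) + 28206) - 29648 = (-1*3*(4 + 4*9 + 237)/(-1)*(-30) + 28206) - 29648 = (-1*3*(-1)*(4 + 36 + 237)*(-30) + 28206) - 29648 = (-1*3*(-1)*277*(-30) + 28206) - 29648 = (831*(-30) + 28206) - 29648 = (-24930 + 28206) - 29648 = 3276 - 29648 = -26372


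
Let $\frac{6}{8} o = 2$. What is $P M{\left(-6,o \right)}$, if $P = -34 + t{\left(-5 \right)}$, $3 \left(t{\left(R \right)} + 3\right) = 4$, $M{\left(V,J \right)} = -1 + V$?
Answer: $\frac{749}{3} \approx 249.67$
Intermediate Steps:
$o = \frac{8}{3}$ ($o = \frac{4}{3} \cdot 2 = \frac{8}{3} \approx 2.6667$)
$t{\left(R \right)} = - \frac{5}{3}$ ($t{\left(R \right)} = -3 + \frac{1}{3} \cdot 4 = -3 + \frac{4}{3} = - \frac{5}{3}$)
$P = - \frac{107}{3}$ ($P = -34 - \frac{5}{3} = - \frac{107}{3} \approx -35.667$)
$P M{\left(-6,o \right)} = - \frac{107 \left(-1 - 6\right)}{3} = \left(- \frac{107}{3}\right) \left(-7\right) = \frac{749}{3}$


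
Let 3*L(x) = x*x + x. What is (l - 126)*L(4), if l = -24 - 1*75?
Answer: -1500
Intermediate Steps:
L(x) = x/3 + x²/3 (L(x) = (x*x + x)/3 = (x² + x)/3 = (x + x²)/3 = x/3 + x²/3)
l = -99 (l = -24 - 75 = -99)
(l - 126)*L(4) = (-99 - 126)*((⅓)*4*(1 + 4)) = -75*4*5 = -225*20/3 = -1500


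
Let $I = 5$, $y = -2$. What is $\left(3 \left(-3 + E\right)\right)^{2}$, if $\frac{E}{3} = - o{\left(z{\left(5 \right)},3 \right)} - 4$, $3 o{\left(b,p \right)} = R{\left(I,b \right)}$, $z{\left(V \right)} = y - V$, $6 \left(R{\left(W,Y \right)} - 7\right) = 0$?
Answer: $4356$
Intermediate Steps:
$R{\left(W,Y \right)} = 7$ ($R{\left(W,Y \right)} = 7 + \frac{1}{6} \cdot 0 = 7 + 0 = 7$)
$z{\left(V \right)} = -2 - V$
$o{\left(b,p \right)} = \frac{7}{3}$ ($o{\left(b,p \right)} = \frac{1}{3} \cdot 7 = \frac{7}{3}$)
$E = -19$ ($E = 3 \left(\left(-1\right) \frac{7}{3} - 4\right) = 3 \left(- \frac{7}{3} - 4\right) = 3 \left(- \frac{19}{3}\right) = -19$)
$\left(3 \left(-3 + E\right)\right)^{2} = \left(3 \left(-3 - 19\right)\right)^{2} = \left(3 \left(-22\right)\right)^{2} = \left(-66\right)^{2} = 4356$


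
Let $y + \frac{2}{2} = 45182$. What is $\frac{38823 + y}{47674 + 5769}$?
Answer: $\frac{84004}{53443} \approx 1.5718$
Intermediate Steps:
$y = 45181$ ($y = -1 + 45182 = 45181$)
$\frac{38823 + y}{47674 + 5769} = \frac{38823 + 45181}{47674 + 5769} = \frac{84004}{53443}$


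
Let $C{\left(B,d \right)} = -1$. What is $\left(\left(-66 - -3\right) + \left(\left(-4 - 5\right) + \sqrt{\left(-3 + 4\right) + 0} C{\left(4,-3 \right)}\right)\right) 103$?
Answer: $-7519$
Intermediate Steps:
$\left(\left(-66 - -3\right) + \left(\left(-4 - 5\right) + \sqrt{\left(-3 + 4\right) + 0} C{\left(4,-3 \right)}\right)\right) 103 = \left(\left(-66 - -3\right) + \left(\left(-4 - 5\right) + \sqrt{\left(-3 + 4\right) + 0} \left(-1\right)\right)\right) 103 = \left(\left(-66 + 3\right) - \left(9 - \sqrt{1 + 0} \left(-1\right)\right)\right) 103 = \left(-63 - \left(9 - \sqrt{1} \left(-1\right)\right)\right) 103 = \left(-63 + \left(-9 + 1 \left(-1\right)\right)\right) 103 = \left(-63 - 10\right) 103 = \left(-73\right) 103 = -7519$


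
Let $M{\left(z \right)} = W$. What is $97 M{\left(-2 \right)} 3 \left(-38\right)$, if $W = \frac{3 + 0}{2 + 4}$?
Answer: $-5529$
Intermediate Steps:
$W = \frac{1}{2}$ ($W = \frac{3}{6} = 3 \cdot \frac{1}{6} = \frac{1}{2} \approx 0.5$)
$M{\left(z \right)} = \frac{1}{2}$
$97 M{\left(-2 \right)} 3 \left(-38\right) = 97 \cdot \frac{1}{2} \cdot 3 \left(-38\right) = 97 \cdot \frac{3}{2} \left(-38\right) = \frac{291}{2} \left(-38\right) = -5529$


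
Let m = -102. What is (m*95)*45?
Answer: -436050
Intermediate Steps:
(m*95)*45 = -102*95*45 = -9690*45 = -436050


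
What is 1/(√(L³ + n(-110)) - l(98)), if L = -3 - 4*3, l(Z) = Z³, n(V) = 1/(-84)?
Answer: -79060128/74410760276077 - 2*I*√5953521/74410760276077 ≈ -1.0625e-6 - 6.5581e-11*I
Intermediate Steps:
n(V) = -1/84 (n(V) = 1*(-1/84) = -1/84)
L = -15 (L = -3 - 12 = -15)
1/(√(L³ + n(-110)) - l(98)) = 1/(√((-15)³ - 1/84) - 1*98³) = 1/(√(-3375 - 1/84) - 1*941192) = 1/(√(-283501/84) - 941192) = 1/(I*√5953521/42 - 941192) = 1/(-941192 + I*√5953521/42)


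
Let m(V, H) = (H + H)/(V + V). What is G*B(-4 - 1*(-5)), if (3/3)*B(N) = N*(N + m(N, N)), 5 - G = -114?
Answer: 238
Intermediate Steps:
G = 119 (G = 5 - 1*(-114) = 5 + 114 = 119)
m(V, H) = H/V (m(V, H) = (2*H)/((2*V)) = (2*H)*(1/(2*V)) = H/V)
B(N) = N*(1 + N) (B(N) = N*(N + N/N) = N*(N + 1) = N*(1 + N))
G*B(-4 - 1*(-5)) = 119*((-4 - 1*(-5))*(1 + (-4 - 1*(-5)))) = 119*((-4 + 5)*(1 + (-4 + 5))) = 119*(1*(1 + 1)) = 119*(1*2) = 119*2 = 238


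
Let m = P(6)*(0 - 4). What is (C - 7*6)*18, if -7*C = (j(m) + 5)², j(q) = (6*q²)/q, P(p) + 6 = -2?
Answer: -703854/7 ≈ -1.0055e+5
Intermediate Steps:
P(p) = -8 (P(p) = -6 - 2 = -8)
m = 32 (m = -8*(0 - 4) = -8*(-4) = 32)
j(q) = 6*q
C = -38809/7 (C = -(6*32 + 5)²/7 = -(192 + 5)²/7 = -⅐*197² = -⅐*38809 = -38809/7 ≈ -5544.1)
(C - 7*6)*18 = (-38809/7 - 7*6)*18 = (-38809/7 - 42)*18 = -39103/7*18 = -703854/7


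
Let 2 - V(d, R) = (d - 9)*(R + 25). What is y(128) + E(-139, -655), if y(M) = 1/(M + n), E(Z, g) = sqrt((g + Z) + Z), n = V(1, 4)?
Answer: 1/362 + I*sqrt(933) ≈ 0.0027624 + 30.545*I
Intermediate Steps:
V(d, R) = 2 - (-9 + d)*(25 + R) (V(d, R) = 2 - (d - 9)*(R + 25) = 2 - (-9 + d)*(25 + R))
n = 234 (n = 227 - 25*1 + 9*4 - 1*4*1 = 227 - 25 + 36 - 4 = 234)
E(Z, g) = sqrt(g + 2*Z) (E(Z, g) = sqrt((Z + g) + Z) = sqrt(g + 2*Z))
y(M) = 1/(234 + M) (y(M) = 1/(M + 234) = 1/(234 + M))
y(128) + E(-139, -655) = 1/(234 + 128) + sqrt(-655 + 2*(-139)) = 1/362 + sqrt(-655 - 278) = 1/362 + sqrt(-933) = 1/362 + I*sqrt(933)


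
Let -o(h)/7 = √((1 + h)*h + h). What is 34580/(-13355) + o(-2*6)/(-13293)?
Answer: -6916/2671 + 2*√30/1899 ≈ -2.5835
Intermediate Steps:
o(h) = -7*√(h + h*(1 + h)) (o(h) = -7*√((1 + h)*h + h) = -7*√(h*(1 + h) + h) = -7*√(h + h*(1 + h)))
34580/(-13355) + o(-2*6)/(-13293) = 34580/(-13355) - 7*√120/(-13293) = 34580*(-1/13355) - 7*2*√30*(-1/13293) = -6916/2671 - 7*2*√30*(-1/13293) = -6916/2671 - 14*√30*(-1/13293) = -6916/2671 + 2*√30/1899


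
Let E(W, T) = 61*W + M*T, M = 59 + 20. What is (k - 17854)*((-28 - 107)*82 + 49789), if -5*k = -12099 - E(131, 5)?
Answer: -532657283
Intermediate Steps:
M = 79
E(W, T) = 61*W + 79*T
k = 4097 (k = -(-12099 - (61*131 + 79*5))/5 = -(-12099 - (7991 + 395))/5 = -(-12099 - 1*8386)/5 = -(-12099 - 8386)/5 = -1/5*(-20485) = 4097)
(k - 17854)*((-28 - 107)*82 + 49789) = (4097 - 17854)*((-28 - 107)*82 + 49789) = -13757*(-135*82 + 49789) = -13757*(-11070 + 49789) = -13757*38719 = -532657283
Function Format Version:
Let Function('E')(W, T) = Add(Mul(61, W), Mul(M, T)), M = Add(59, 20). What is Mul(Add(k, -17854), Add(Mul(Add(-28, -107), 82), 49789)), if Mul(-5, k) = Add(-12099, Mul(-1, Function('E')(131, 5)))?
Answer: -532657283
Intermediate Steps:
M = 79
Function('E')(W, T) = Add(Mul(61, W), Mul(79, T))
k = 4097 (k = Mul(Rational(-1, 5), Add(-12099, Mul(-1, Add(Mul(61, 131), Mul(79, 5))))) = Mul(Rational(-1, 5), Add(-12099, Mul(-1, Add(7991, 395)))) = Mul(Rational(-1, 5), Add(-12099, Mul(-1, 8386))) = Mul(Rational(-1, 5), Add(-12099, -8386)) = Mul(Rational(-1, 5), -20485) = 4097)
Mul(Add(k, -17854), Add(Mul(Add(-28, -107), 82), 49789)) = Mul(Add(4097, -17854), Add(Mul(Add(-28, -107), 82), 49789)) = Mul(-13757, Add(Mul(-135, 82), 49789)) = Mul(-13757, Add(-11070, 49789)) = Mul(-13757, 38719) = -532657283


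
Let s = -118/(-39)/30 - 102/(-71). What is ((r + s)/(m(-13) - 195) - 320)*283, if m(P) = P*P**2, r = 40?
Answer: -8997780011497/99351720 ≈ -90565.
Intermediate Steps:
m(P) = P**3
s = 63859/41535 (s = -118*(-1/39)*(1/30) - 102*(-1/71) = (118/39)*(1/30) + 102/71 = 59/585 + 102/71 = 63859/41535 ≈ 1.5375)
((r + s)/(m(-13) - 195) - 320)*283 = ((40 + 63859/41535)/((-13)**3 - 195) - 320)*283 = (1725259/(41535*(-2197 - 195)) - 320)*283 = ((1725259/41535)/(-2392) - 320)*283 = ((1725259/41535)*(-1/2392) - 320)*283 = (-1725259/99351720 - 320)*283 = -31794275659/99351720*283 = -8997780011497/99351720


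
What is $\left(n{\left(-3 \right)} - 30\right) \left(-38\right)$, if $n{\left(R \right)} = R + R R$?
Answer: $912$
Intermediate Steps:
$n{\left(R \right)} = R + R^{2}$
$\left(n{\left(-3 \right)} - 30\right) \left(-38\right) = \left(- 3 \left(1 - 3\right) - 30\right) \left(-38\right) = \left(\left(-3\right) \left(-2\right) - 30\right) \left(-38\right) = \left(6 - 30\right) \left(-38\right) = \left(-24\right) \left(-38\right) = 912$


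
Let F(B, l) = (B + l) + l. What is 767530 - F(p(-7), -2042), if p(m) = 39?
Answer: 771575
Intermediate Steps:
F(B, l) = B + 2*l
767530 - F(p(-7), -2042) = 767530 - (39 + 2*(-2042)) = 767530 - (39 - 4084) = 767530 - 1*(-4045) = 767530 + 4045 = 771575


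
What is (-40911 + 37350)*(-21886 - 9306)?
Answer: 111074712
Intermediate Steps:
(-40911 + 37350)*(-21886 - 9306) = -3561*(-31192) = 111074712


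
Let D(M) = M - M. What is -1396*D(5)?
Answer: 0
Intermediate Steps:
D(M) = 0
-1396*D(5) = -1396*0 = 0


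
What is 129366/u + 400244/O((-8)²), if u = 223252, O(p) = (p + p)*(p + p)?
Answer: 5717175377/228610048 ≈ 25.008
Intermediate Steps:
O(p) = 4*p² (O(p) = (2*p)*(2*p) = 4*p²)
129366/u + 400244/O((-8)²) = 129366/223252 + 400244/((4*((-8)²)²)) = 129366*(1/223252) + 400244/((4*64²)) = 64683/111626 + 400244/((4*4096)) = 64683/111626 + 400244/16384 = 64683/111626 + 400244*(1/16384) = 64683/111626 + 100061/4096 = 5717175377/228610048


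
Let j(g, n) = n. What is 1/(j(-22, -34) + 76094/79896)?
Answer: -39948/1320185 ≈ -0.030259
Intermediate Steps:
1/(j(-22, -34) + 76094/79896) = 1/(-34 + 76094/79896) = 1/(-34 + 76094*(1/79896)) = 1/(-34 + 38047/39948) = 1/(-1320185/39948) = -39948/1320185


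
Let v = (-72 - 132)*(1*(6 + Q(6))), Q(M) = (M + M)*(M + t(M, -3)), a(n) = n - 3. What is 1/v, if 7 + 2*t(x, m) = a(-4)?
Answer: 1/1224 ≈ 0.00081699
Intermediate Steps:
a(n) = -3 + n
t(x, m) = -7 (t(x, m) = -7/2 + (-3 - 4)/2 = -7/2 + (½)*(-7) = -7/2 - 7/2 = -7)
Q(M) = 2*M*(-7 + M) (Q(M) = (M + M)*(M - 7) = (2*M)*(-7 + M) = 2*M*(-7 + M))
v = 1224 (v = (-72 - 132)*(1*(6 + 2*6*(-7 + 6))) = -204*(6 + 2*6*(-1)) = -204*(6 - 12) = -204*(-6) = 1224)
1/v = 1/1224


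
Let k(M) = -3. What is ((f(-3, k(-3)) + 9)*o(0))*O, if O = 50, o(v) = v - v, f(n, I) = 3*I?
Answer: 0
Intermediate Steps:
o(v) = 0
((f(-3, k(-3)) + 9)*o(0))*O = ((3*(-3) + 9)*0)*50 = ((-9 + 9)*0)*50 = (0*0)*50 = 0*50 = 0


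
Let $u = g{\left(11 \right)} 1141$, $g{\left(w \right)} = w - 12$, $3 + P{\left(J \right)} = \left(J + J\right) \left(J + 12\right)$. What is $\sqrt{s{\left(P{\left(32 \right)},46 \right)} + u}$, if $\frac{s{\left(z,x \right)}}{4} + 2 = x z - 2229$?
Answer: $\sqrt{507527} \approx 712.41$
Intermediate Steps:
$P{\left(J \right)} = -3 + 2 J \left(12 + J\right)$ ($P{\left(J \right)} = -3 + \left(J + J\right) \left(J + 12\right) = -3 + 2 J \left(12 + J\right)$)
$g{\left(w \right)} = -12 + w$ ($g{\left(w \right)} = w - 12 = -12 + w$)
$s{\left(z,x \right)} = -8924 + 4 x z$ ($s{\left(z,x \right)} = -8 + 4 \left(x z - 2229\right) = -8 + 4 \left(-2229 + x z\right) = -8 + \left(-8916 + 4 x z\right) = -8924 + 4 x z$)
$u = -1141$ ($u = \left(-12 + 11\right) 1141 = \left(-1\right) 1141 = -1141$)
$\sqrt{s{\left(P{\left(32 \right)},46 \right)} + u} = \sqrt{\left(-8924 + 4 \cdot 46 \left(-3 + 2 \cdot 32^{2} + 24 \cdot 32\right)\right) - 1141} = \sqrt{\left(-8924 + 4 \cdot 46 \left(-3 + 2 \cdot 1024 + 768\right)\right) - 1141} = \sqrt{\left(-8924 + 4 \cdot 46 \left(-3 + 2048 + 768\right)\right) - 1141} = \sqrt{\left(-8924 + 4 \cdot 46 \cdot 2813\right) - 1141} = \sqrt{\left(-8924 + 517592\right) - 1141} = \sqrt{508668 - 1141} = \sqrt{507527}$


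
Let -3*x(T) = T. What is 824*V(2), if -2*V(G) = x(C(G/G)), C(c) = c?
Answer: 412/3 ≈ 137.33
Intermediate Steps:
x(T) = -T/3
V(G) = ⅙ (V(G) = -(-1)*G/G/6 = -(-1)/6 = -½*(-⅓) = ⅙)
824*V(2) = 824*(⅙) = 412/3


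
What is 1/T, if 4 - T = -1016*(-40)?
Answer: -1/40636 ≈ -2.4609e-5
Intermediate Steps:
T = -40636 (T = 4 - (-1016)*(-40) = 4 - 1*40640 = 4 - 40640 = -40636)
1/T = 1/(-40636) = -1/40636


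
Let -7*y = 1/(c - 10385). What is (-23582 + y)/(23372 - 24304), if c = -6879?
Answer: 2849837535/112630336 ≈ 25.303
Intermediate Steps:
y = 1/120848 (y = -1/(7*(-6879 - 10385)) = -⅐/(-17264) = -⅐*(-1/17264) = 1/120848 ≈ 8.2749e-6)
(-23582 + y)/(23372 - 24304) = (-23582 + 1/120848)/(23372 - 24304) = -2849837535/120848/(-932) = -2849837535/120848*(-1/932) = 2849837535/112630336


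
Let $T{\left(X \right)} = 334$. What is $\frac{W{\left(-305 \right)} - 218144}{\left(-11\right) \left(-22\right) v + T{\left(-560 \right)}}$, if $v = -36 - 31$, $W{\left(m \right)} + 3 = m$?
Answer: $\frac{54613}{3970} \approx 13.756$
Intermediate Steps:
$W{\left(m \right)} = -3 + m$
$v = -67$ ($v = -36 - 31 = -67$)
$\frac{W{\left(-305 \right)} - 218144}{\left(-11\right) \left(-22\right) v + T{\left(-560 \right)}} = \frac{\left(-3 - 305\right) - 218144}{\left(-11\right) \left(-22\right) \left(-67\right) + 334} = \frac{-308 - 218144}{242 \left(-67\right) + 334} = \frac{-308 - 218144}{-16214 + 334} = - \frac{218452}{-15880} = \left(-218452\right) \left(- \frac{1}{15880}\right) = \frac{54613}{3970}$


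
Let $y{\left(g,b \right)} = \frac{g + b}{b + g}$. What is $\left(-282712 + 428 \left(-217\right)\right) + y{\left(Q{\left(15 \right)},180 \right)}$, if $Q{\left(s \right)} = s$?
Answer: $-375587$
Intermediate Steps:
$y{\left(g,b \right)} = 1$ ($y{\left(g,b \right)} = \frac{b + g}{b + g} = 1$)
$\left(-282712 + 428 \left(-217\right)\right) + y{\left(Q{\left(15 \right)},180 \right)} = \left(-282712 + 428 \left(-217\right)\right) + 1 = \left(-282712 - 92876\right) + 1 = -375588 + 1 = -375587$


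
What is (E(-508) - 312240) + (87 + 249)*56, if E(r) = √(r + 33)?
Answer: -293424 + 5*I*√19 ≈ -2.9342e+5 + 21.794*I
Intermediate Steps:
E(r) = √(33 + r)
(E(-508) - 312240) + (87 + 249)*56 = (√(33 - 508) - 312240) + (87 + 249)*56 = (√(-475) - 312240) + 336*56 = (5*I*√19 - 312240) + 18816 = (-312240 + 5*I*√19) + 18816 = -293424 + 5*I*√19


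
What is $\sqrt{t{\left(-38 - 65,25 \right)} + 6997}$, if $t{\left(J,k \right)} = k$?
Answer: $\sqrt{7022} \approx 83.797$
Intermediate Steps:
$\sqrt{t{\left(-38 - 65,25 \right)} + 6997} = \sqrt{25 + 6997} = \sqrt{7022}$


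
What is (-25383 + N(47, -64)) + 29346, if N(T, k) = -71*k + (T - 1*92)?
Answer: 8462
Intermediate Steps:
N(T, k) = -92 + T - 71*k (N(T, k) = -71*k + (T - 92) = -71*k + (-92 + T) = -92 + T - 71*k)
(-25383 + N(47, -64)) + 29346 = (-25383 + (-92 + 47 - 71*(-64))) + 29346 = (-25383 + (-92 + 47 + 4544)) + 29346 = (-25383 + 4499) + 29346 = -20884 + 29346 = 8462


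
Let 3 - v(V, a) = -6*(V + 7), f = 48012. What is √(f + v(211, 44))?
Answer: √49323 ≈ 222.09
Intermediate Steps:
v(V, a) = 45 + 6*V (v(V, a) = 3 - (-6)*(V + 7) = 3 - (-6)*(7 + V) = 3 - (-42 - 6*V) = 3 + (42 + 6*V) = 45 + 6*V)
√(f + v(211, 44)) = √(48012 + (45 + 6*211)) = √(48012 + (45 + 1266)) = √(48012 + 1311) = √49323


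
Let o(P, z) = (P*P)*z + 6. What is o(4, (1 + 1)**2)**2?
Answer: 4900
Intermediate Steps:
o(P, z) = 6 + z*P**2 (o(P, z) = P**2*z + 6 = z*P**2 + 6 = 6 + z*P**2)
o(4, (1 + 1)**2)**2 = (6 + (1 + 1)**2*4**2)**2 = (6 + 2**2*16)**2 = (6 + 4*16)**2 = (6 + 64)**2 = 70**2 = 4900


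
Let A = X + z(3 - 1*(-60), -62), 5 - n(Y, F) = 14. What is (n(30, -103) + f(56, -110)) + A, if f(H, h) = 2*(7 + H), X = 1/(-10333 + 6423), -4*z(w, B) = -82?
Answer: 268812/1955 ≈ 137.50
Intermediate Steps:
n(Y, F) = -9 (n(Y, F) = 5 - 1*14 = 5 - 14 = -9)
z(w, B) = 41/2 (z(w, B) = -1/4*(-82) = 41/2)
X = -1/3910 (X = 1/(-3910) = -1/3910 ≈ -0.00025575)
f(H, h) = 14 + 2*H
A = 40077/1955 (A = -1/3910 + 41/2 = 40077/1955 ≈ 20.500)
(n(30, -103) + f(56, -110)) + A = (-9 + (14 + 2*56)) + 40077/1955 = (-9 + (14 + 112)) + 40077/1955 = (-9 + 126) + 40077/1955 = 117 + 40077/1955 = 268812/1955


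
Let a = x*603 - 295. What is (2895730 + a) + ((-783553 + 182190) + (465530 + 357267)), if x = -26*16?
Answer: 2866021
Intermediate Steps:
x = -416
a = -251143 (a = -416*603 - 295 = -250848 - 295 = -251143)
(2895730 + a) + ((-783553 + 182190) + (465530 + 357267)) = (2895730 - 251143) + ((-783553 + 182190) + (465530 + 357267)) = 2644587 + (-601363 + 822797) = 2644587 + 221434 = 2866021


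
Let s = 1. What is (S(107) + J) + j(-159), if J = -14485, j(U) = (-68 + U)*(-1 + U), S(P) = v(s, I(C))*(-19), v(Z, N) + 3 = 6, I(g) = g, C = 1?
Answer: 21778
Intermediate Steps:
v(Z, N) = 3 (v(Z, N) = -3 + 6 = 3)
S(P) = -57 (S(P) = 3*(-19) = -57)
j(U) = (-1 + U)*(-68 + U)
(S(107) + J) + j(-159) = (-57 - 14485) + (68 + (-159)² - 69*(-159)) = -14542 + (68 + 25281 + 10971) = -14542 + 36320 = 21778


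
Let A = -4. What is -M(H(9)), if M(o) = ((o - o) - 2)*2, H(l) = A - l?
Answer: 4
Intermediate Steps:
H(l) = -4 - l
M(o) = -4 (M(o) = (0 - 2)*2 = -2*2 = -4)
-M(H(9)) = -1*(-4) = 4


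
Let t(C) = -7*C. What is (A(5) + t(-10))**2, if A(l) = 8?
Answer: 6084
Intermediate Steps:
(A(5) + t(-10))**2 = (8 - 7*(-10))**2 = (8 + 70)**2 = 78**2 = 6084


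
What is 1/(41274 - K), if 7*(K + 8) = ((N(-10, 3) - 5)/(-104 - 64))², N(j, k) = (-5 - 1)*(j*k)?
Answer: 4032/166448399 ≈ 2.4224e-5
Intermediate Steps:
N(j, k) = -6*j*k
K = -31631/4032 (K = -8 + ((-6*(-10)*3 - 5)/(-104 - 64))²/7 = -8 + ((180 - 5)/(-168))²/7 = -8 + (175*(-1/168))²/7 = -8 + (-25/24)²/7 = -8 + (⅐)*(625/576) = -8 + 625/4032 = -31631/4032 ≈ -7.8450)
1/(41274 - K) = 1/(41274 - 1*(-31631/4032)) = 1/(41274 + 31631/4032) = 1/(166448399/4032) = 4032/166448399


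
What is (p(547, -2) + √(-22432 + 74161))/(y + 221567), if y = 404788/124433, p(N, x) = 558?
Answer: 69433614/27570651299 + 124433*√51729/27570651299 ≈ 0.0035449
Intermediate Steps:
y = 404788/124433 (y = 404788*(1/124433) = 404788/124433 ≈ 3.2531)
(p(547, -2) + √(-22432 + 74161))/(y + 221567) = (558 + √(-22432 + 74161))/(404788/124433 + 221567) = (558 + √51729)/(27570651299/124433) = (558 + √51729)*(124433/27570651299) = 69433614/27570651299 + 124433*√51729/27570651299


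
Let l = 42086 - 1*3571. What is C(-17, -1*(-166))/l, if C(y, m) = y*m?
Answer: -2822/38515 ≈ -0.073270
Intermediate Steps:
l = 38515 (l = 42086 - 3571 = 38515)
C(y, m) = m*y
C(-17, -1*(-166))/l = (-1*(-166)*(-17))/38515 = (166*(-17))*(1/38515) = -2822*1/38515 = -2822/38515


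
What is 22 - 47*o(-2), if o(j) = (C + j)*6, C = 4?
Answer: -542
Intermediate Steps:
o(j) = 24 + 6*j (o(j) = (4 + j)*6 = 24 + 6*j)
22 - 47*o(-2) = 22 - 47*(24 + 6*(-2)) = 22 - 47*(24 - 12) = 22 - 47*12 = 22 - 564 = -542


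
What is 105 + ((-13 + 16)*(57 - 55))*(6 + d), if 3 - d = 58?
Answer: -189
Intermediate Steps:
d = -55 (d = 3 - 1*58 = 3 - 58 = -55)
105 + ((-13 + 16)*(57 - 55))*(6 + d) = 105 + ((-13 + 16)*(57 - 55))*(6 - 55) = 105 + (3*2)*(-49) = 105 + 6*(-49) = 105 - 294 = -189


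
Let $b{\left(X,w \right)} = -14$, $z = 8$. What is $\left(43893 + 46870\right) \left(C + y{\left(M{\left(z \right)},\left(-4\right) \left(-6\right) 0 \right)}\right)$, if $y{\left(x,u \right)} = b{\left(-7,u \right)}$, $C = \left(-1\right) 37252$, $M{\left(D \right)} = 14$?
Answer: $-3382373958$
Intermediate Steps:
$C = -37252$
$y{\left(x,u \right)} = -14$
$\left(43893 + 46870\right) \left(C + y{\left(M{\left(z \right)},\left(-4\right) \left(-6\right) 0 \right)}\right) = \left(43893 + 46870\right) \left(-37252 - 14\right) = 90763 \left(-37266\right) = -3382373958$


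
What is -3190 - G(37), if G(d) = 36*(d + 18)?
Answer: -5170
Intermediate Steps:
G(d) = 648 + 36*d (G(d) = 36*(18 + d) = 648 + 36*d)
-3190 - G(37) = -3190 - (648 + 36*37) = -3190 - (648 + 1332) = -3190 - 1*1980 = -3190 - 1980 = -5170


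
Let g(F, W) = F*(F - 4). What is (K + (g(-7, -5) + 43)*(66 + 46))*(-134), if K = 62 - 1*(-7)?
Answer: -1810206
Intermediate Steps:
g(F, W) = F*(-4 + F)
K = 69 (K = 62 + 7 = 69)
(K + (g(-7, -5) + 43)*(66 + 46))*(-134) = (69 + (-7*(-4 - 7) + 43)*(66 + 46))*(-134) = (69 + (-7*(-11) + 43)*112)*(-134) = (69 + (77 + 43)*112)*(-134) = (69 + 120*112)*(-134) = (69 + 13440)*(-134) = 13509*(-134) = -1810206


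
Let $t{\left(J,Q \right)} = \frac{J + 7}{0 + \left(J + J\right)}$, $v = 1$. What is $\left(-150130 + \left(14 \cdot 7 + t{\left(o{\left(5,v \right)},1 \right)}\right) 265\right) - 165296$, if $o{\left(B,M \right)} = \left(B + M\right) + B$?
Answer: $- \frac{3181631}{11} \approx -2.8924 \cdot 10^{5}$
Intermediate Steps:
$o{\left(B,M \right)} = M + 2 B$
$t{\left(J,Q \right)} = \frac{7 + J}{2 J}$ ($t{\left(J,Q \right)} = \frac{7 + J}{0 + 2 J} = \frac{7 + J}{2 J}$)
$\left(-150130 + \left(14 \cdot 7 + t{\left(o{\left(5,v \right)},1 \right)}\right) 265\right) - 165296 = \left(-150130 + \left(14 \cdot 7 + \frac{7 + \left(1 + 2 \cdot 5\right)}{2 \left(1 + 2 \cdot 5\right)}\right) 265\right) - 165296 = \left(-150130 + \left(98 + \frac{7 + \left(1 + 10\right)}{2 \left(1 + 10\right)}\right) 265\right) - 165296 = \left(-150130 + \left(98 + \frac{7 + 11}{2 \cdot 11}\right) 265\right) - 165296 = \left(-150130 + \left(98 + \frac{1}{2} \cdot \frac{1}{11} \cdot 18\right) 265\right) - 165296 = \left(-150130 + \left(98 + \frac{9}{11}\right) 265\right) - 165296 = \left(-150130 + \frac{1087}{11} \cdot 265\right) - 165296 = \left(-150130 + \frac{288055}{11}\right) - 165296 = - \frac{1363375}{11} - 165296 = - \frac{3181631}{11}$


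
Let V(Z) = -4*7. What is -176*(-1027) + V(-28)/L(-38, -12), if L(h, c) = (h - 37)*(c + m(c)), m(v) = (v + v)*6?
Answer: 528699593/2925 ≈ 1.8075e+5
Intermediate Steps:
m(v) = 12*v (m(v) = (2*v)*6 = 12*v)
V(Z) = -28
L(h, c) = 13*c*(-37 + h) (L(h, c) = (h - 37)*(c + 12*c) = (-37 + h)*(13*c) = 13*c*(-37 + h))
-176*(-1027) + V(-28)/L(-38, -12) = -176*(-1027) - 28*(-1/(156*(-37 - 38))) = 180752 - 28/(13*(-12)*(-75)) = 180752 - 28/11700 = 180752 - 28*1/11700 = 180752 - 7/2925 = 528699593/2925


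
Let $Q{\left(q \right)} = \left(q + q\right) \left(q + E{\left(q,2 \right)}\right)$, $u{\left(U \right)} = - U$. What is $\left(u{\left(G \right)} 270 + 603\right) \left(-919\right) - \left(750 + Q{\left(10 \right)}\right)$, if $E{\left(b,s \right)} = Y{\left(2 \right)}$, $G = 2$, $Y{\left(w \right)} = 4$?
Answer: $-58927$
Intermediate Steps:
$E{\left(b,s \right)} = 4$
$Q{\left(q \right)} = 2 q \left(4 + q\right)$ ($Q{\left(q \right)} = \left(q + q\right) \left(q + 4\right) = 2 q \left(4 + q\right)$)
$\left(u{\left(G \right)} 270 + 603\right) \left(-919\right) - \left(750 + Q{\left(10 \right)}\right) = \left(\left(-1\right) 2 \cdot 270 + 603\right) \left(-919\right) - \left(750 + 2 \cdot 10 \left(4 + 10\right)\right) = \left(\left(-2\right) 270 + 603\right) \left(-919\right) - \left(750 + 2 \cdot 10 \cdot 14\right) = \left(-540 + 603\right) \left(-919\right) - 1030 = 63 \left(-919\right) - 1030 = -57897 - 1030 = -58927$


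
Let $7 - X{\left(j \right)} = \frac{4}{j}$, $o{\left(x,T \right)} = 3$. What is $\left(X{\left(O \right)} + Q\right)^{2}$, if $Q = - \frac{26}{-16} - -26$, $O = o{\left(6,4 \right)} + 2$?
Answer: $\frac{1830609}{1600} \approx 1144.1$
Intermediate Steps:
$O = 5$ ($O = 3 + 2 = 5$)
$X{\left(j \right)} = 7 - \frac{4}{j}$
$Q = \frac{221}{8}$ ($Q = \left(-26\right) \left(- \frac{1}{16}\right) + 26 = \frac{13}{8} + 26 = \frac{221}{8} \approx 27.625$)
$\left(X{\left(O \right)} + Q\right)^{2} = \left(\left(7 - \frac{4}{5}\right) + \frac{221}{8}\right)^{2} = \left(\frac{31}{5} + \frac{221}{8}\right)^{2} = \left(\frac{1353}{40}\right)^{2} = \frac{1830609}{1600}$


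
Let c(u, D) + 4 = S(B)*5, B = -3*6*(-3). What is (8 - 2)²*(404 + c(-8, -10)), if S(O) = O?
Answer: 24120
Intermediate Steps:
B = 54 (B = -18*(-3) = 54)
c(u, D) = 266 (c(u, D) = -4 + 54*5 = -4 + 270 = 266)
(8 - 2)²*(404 + c(-8, -10)) = (8 - 2)²*(404 + 266) = 6²*670 = 36*670 = 24120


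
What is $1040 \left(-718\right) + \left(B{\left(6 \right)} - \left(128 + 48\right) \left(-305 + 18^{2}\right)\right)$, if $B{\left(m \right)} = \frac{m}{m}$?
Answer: $-750063$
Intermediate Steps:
$B{\left(m \right)} = 1$
$1040 \left(-718\right) + \left(B{\left(6 \right)} - \left(128 + 48\right) \left(-305 + 18^{2}\right)\right) = 1040 \left(-718\right) + \left(1 - \left(128 + 48\right) \left(-305 + 18^{2}\right)\right) = -746720 + \left(1 - 176 \left(-305 + 324\right)\right) = -746720 + \left(1 - 176 \cdot 19\right) = -746720 + \left(1 - 3344\right) = -746720 - 3343 = -750063$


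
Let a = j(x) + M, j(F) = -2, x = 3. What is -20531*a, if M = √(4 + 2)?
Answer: 41062 - 20531*√6 ≈ -9228.5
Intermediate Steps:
M = √6 ≈ 2.4495
a = -2 + √6 ≈ 0.44949
-20531*a = -20531*(-2 + √6) = 41062 - 20531*√6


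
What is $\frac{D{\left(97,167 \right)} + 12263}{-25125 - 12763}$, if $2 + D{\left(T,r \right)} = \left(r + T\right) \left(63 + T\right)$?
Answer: $- \frac{1473}{1024} \approx -1.4385$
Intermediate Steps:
$D{\left(T,r \right)} = -2 + \left(63 + T\right) \left(T + r\right)$ ($D{\left(T,r \right)} = -2 + \left(r + T\right) \left(63 + T\right) = -2 + \left(T + r\right) \left(63 + T\right) = -2 + \left(63 + T\right) \left(T + r\right)$)
$\frac{D{\left(97,167 \right)} + 12263}{-25125 - 12763} = \frac{\left(-2 + 97^{2} + 63 \cdot 97 + 63 \cdot 167 + 97 \cdot 167\right) + 12263}{-25125 - 12763} = \frac{\left(-2 + 9409 + 6111 + 10521 + 16199\right) + 12263}{-37888} = \left(42238 + 12263\right) \left(- \frac{1}{37888}\right) = 54501 \left(- \frac{1}{37888}\right) = - \frac{1473}{1024}$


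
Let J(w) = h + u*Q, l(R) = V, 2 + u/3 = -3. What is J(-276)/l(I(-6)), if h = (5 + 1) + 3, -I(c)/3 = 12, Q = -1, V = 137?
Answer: 24/137 ≈ 0.17518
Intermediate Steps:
u = -15 (u = -6 + 3*(-3) = -6 - 9 = -15)
I(c) = -36 (I(c) = -3*12 = -36)
h = 9 (h = 6 + 3 = 9)
l(R) = 137
J(w) = 24 (J(w) = 9 - 15*(-1) = 9 + 15 = 24)
J(-276)/l(I(-6)) = 24/137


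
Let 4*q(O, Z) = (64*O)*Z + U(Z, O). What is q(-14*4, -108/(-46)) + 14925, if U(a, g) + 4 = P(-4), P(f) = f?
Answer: 294845/23 ≈ 12819.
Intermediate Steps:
U(a, g) = -8 (U(a, g) = -4 - 4 = -8)
q(O, Z) = -2 + 16*O*Z (q(O, Z) = ((64*O)*Z - 8)/4 = (64*O*Z - 8)/4 = (-8 + 64*O*Z)/4 = -2 + 16*O*Z)
q(-14*4, -108/(-46)) + 14925 = (-2 + 16*(-14*4)*(-108/(-46))) + 14925 = (-2 + 16*(-56)*(-108*(-1/46))) + 14925 = (-2 + 16*(-56)*(54/23)) + 14925 = (-2 - 48384/23) + 14925 = -48430/23 + 14925 = 294845/23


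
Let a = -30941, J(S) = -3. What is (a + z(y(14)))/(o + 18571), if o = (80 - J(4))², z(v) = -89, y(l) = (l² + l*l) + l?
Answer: -3103/2546 ≈ -1.2188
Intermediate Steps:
y(l) = l + 2*l² (y(l) = (l² + l²) + l = 2*l² + l = l + 2*l²)
o = 6889 (o = (80 - 1*(-3))² = (80 + 3)² = 83² = 6889)
(a + z(y(14)))/(o + 18571) = (-30941 - 89)/(6889 + 18571) = -31030/25460 = -31030*1/25460 = -3103/2546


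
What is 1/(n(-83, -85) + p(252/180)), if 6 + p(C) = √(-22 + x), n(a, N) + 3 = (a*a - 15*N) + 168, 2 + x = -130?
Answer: 1189/9896069 - I*√154/69272483 ≈ 0.00012015 - 1.7914e-7*I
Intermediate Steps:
x = -132 (x = -2 - 130 = -132)
n(a, N) = 165 + a² - 15*N (n(a, N) = -3 + ((a*a - 15*N) + 168) = -3 + ((a² - 15*N) + 168) = -3 + (168 + a² - 15*N) = 165 + a² - 15*N)
p(C) = -6 + I*√154 (p(C) = -6 + √(-22 - 132) = -6 + √(-154) = -6 + I*√154)
1/(n(-83, -85) + p(252/180)) = 1/((165 + (-83)² - 15*(-85)) + (-6 + I*√154)) = 1/((165 + 6889 + 1275) + (-6 + I*√154)) = 1/(8329 + (-6 + I*√154)) = 1/(8323 + I*√154)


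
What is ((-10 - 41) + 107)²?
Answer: 3136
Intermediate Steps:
((-10 - 41) + 107)² = (-51 + 107)² = 56² = 3136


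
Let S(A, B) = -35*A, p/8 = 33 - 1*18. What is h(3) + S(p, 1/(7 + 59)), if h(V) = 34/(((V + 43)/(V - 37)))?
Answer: -97178/23 ≈ -4225.1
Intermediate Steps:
p = 120 (p = 8*(33 - 1*18) = 8*(33 - 18) = 8*15 = 120)
h(V) = 34*(-37 + V)/(43 + V) (h(V) = 34/(((43 + V)/(-37 + V))) = 34*((-37 + V)/(43 + V)) = 34*(-37 + V)/(43 + V))
h(3) + S(p, 1/(7 + 59)) = 34*(-37 + 3)/(43 + 3) - 35*120 = 34*(-34)/46 - 4200 = 34*(1/46)*(-34) - 4200 = -578/23 - 4200 = -97178/23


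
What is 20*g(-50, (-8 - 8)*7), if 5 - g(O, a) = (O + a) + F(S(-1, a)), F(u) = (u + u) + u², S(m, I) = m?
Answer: 3360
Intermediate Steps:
F(u) = u² + 2*u (F(u) = 2*u + u² = u² + 2*u)
g(O, a) = 6 - O - a (g(O, a) = 5 - ((O + a) - (2 - 1)) = 5 - ((O + a) - 1*1) = 5 - ((O + a) - 1) = 5 - (-1 + O + a) = 5 + (1 - O - a) = 6 - O - a)
20*g(-50, (-8 - 8)*7) = 20*(6 - 1*(-50) - (-8 - 8)*7) = 20*(6 + 50 - (-16)*7) = 20*(6 + 50 - 1*(-112)) = 20*(6 + 50 + 112) = 20*168 = 3360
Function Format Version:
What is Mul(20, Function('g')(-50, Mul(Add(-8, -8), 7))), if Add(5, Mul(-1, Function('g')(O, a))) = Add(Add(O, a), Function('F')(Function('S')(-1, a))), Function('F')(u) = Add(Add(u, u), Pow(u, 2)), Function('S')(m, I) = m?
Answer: 3360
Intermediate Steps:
Function('F')(u) = Add(Pow(u, 2), Mul(2, u)) (Function('F')(u) = Add(Mul(2, u), Pow(u, 2)) = Add(Pow(u, 2), Mul(2, u)))
Function('g')(O, a) = Add(6, Mul(-1, O), Mul(-1, a)) (Function('g')(O, a) = Add(5, Mul(-1, Add(Add(O, a), Mul(-1, Add(2, -1))))) = Add(5, Mul(-1, Add(Add(O, a), Mul(-1, 1)))) = Add(5, Mul(-1, Add(Add(O, a), -1))) = Add(5, Mul(-1, Add(-1, O, a))) = Add(5, Add(1, Mul(-1, O), Mul(-1, a))) = Add(6, Mul(-1, O), Mul(-1, a)))
Mul(20, Function('g')(-50, Mul(Add(-8, -8), 7))) = Mul(20, Add(6, Mul(-1, -50), Mul(-1, Mul(Add(-8, -8), 7)))) = Mul(20, Add(6, 50, Mul(-1, Mul(-16, 7)))) = Mul(20, Add(6, 50, Mul(-1, -112))) = Mul(20, Add(6, 50, 112)) = Mul(20, 168) = 3360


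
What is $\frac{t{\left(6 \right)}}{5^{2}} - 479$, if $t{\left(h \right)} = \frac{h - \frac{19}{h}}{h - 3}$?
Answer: $- \frac{215533}{450} \approx -478.96$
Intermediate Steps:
$t{\left(h \right)} = \frac{h - \frac{19}{h}}{-3 + h}$
$\frac{t{\left(6 \right)}}{5^{2}} - 479 = \frac{\frac{1}{6} \frac{1}{-3 + 6} \left(-19 + 6^{2}\right)}{5^{2}} - 479 = \frac{\frac{1}{6} \cdot \frac{1}{3} \left(-19 + 36\right)}{25} - 479 = \frac{1}{6} \cdot \frac{1}{3} \cdot 17 \cdot \frac{1}{25} - 479 = \frac{17}{18} \cdot \frac{1}{25} - 479 = \frac{17}{450} - 479 = - \frac{215533}{450}$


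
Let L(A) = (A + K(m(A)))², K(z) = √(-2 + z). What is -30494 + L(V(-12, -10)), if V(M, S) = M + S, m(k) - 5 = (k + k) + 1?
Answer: -30050 - 88*I*√10 ≈ -30050.0 - 278.28*I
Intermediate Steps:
m(k) = 6 + 2*k (m(k) = 5 + ((k + k) + 1) = 5 + (2*k + 1) = 5 + (1 + 2*k) = 6 + 2*k)
L(A) = (A + √(4 + 2*A))² (L(A) = (A + √(-2 + (6 + 2*A)))² = (A + √(4 + 2*A))²)
-30494 + L(V(-12, -10)) = -30494 + ((-12 - 10) + √2*√(2 + (-12 - 10)))² = -30494 + (-22 + √2*√(2 - 22))² = -30494 + (-22 + √2*√(-20))² = -30494 + (-22 + √2*(2*I*√5))² = -30494 + (-22 + 2*I*√10)²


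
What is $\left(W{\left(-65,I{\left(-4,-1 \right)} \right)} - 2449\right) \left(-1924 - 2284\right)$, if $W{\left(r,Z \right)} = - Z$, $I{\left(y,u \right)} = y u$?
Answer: $10322224$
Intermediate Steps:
$I{\left(y,u \right)} = u y$
$\left(W{\left(-65,I{\left(-4,-1 \right)} \right)} - 2449\right) \left(-1924 - 2284\right) = \left(- \left(-1\right) \left(-4\right) - 2449\right) \left(-1924 - 2284\right) = \left(\left(-1\right) 4 - 2449\right) \left(-4208\right) = \left(-4 - 2449\right) \left(-4208\right) = \left(-2453\right) \left(-4208\right) = 10322224$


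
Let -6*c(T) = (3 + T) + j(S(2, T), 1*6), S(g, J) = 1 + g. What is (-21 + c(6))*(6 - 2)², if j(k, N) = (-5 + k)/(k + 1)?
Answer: -1076/3 ≈ -358.67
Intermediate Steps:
j(k, N) = (-5 + k)/(1 + k)
c(T) = -5/12 - T/6 (c(T) = -((3 + T) + (-5 + (1 + 2))/(1 + (1 + 2)))/6 = -((3 + T) + (-5 + 3)/(1 + 3))/6 = -((3 + T) - 2/4)/6 = -((3 + T) + (¼)*(-2))/6 = -((3 + T) - ½)/6 = -(5/2 + T)/6 = -5/12 - T/6)
(-21 + c(6))*(6 - 2)² = (-21 + (-5/12 - ⅙*6))*(6 - 2)² = (-21 + (-5/12 - 1))*4² = (-21 - 17/12)*16 = -269/12*16 = -1076/3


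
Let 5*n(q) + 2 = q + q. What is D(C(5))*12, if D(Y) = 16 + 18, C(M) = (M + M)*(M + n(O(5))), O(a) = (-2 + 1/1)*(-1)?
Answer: 408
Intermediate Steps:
O(a) = 1 (O(a) = (-2 + 1)*(-1) = -1*(-1) = 1)
n(q) = -2/5 + 2*q/5 (n(q) = -2/5 + (q + q)/5 = -2/5 + (2*q)/5 = -2/5 + 2*q/5)
C(M) = 2*M**2 (C(M) = (M + M)*(M + (-2/5 + (2/5)*1)) = (2*M)*(M + (-2/5 + 2/5)) = (2*M)*(M + 0) = (2*M)*M = 2*M**2)
D(Y) = 34
D(C(5))*12 = 34*12 = 408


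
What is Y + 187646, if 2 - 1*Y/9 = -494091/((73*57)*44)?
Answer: 11454240865/61028 ≈ 1.8769e+5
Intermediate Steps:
Y = 2580777/61028 (Y = 18 - (-4446819)/((73*57)*44) = 18 - (-4446819)/(4161*44) = 18 - (-4446819)/183084 = 18 - 9*(-164697/61028) = 18 + 1482273/61028 = 2580777/61028 ≈ 42.288)
Y + 187646 = 2580777/61028 + 187646 = 11454240865/61028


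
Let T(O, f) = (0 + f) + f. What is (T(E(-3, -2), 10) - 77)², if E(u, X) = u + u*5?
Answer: 3249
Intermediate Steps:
E(u, X) = 6*u (E(u, X) = u + 5*u = 6*u)
T(O, f) = 2*f (T(O, f) = f + f = 2*f)
(T(E(-3, -2), 10) - 77)² = (2*10 - 77)² = (20 - 77)² = (-57)² = 3249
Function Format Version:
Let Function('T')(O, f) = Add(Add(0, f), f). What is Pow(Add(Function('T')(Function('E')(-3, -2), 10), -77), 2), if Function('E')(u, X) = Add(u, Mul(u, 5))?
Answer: 3249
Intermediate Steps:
Function('E')(u, X) = Mul(6, u) (Function('E')(u, X) = Add(u, Mul(5, u)) = Mul(6, u))
Function('T')(O, f) = Mul(2, f) (Function('T')(O, f) = Add(f, f) = Mul(2, f))
Pow(Add(Function('T')(Function('E')(-3, -2), 10), -77), 2) = Pow(Add(Mul(2, 10), -77), 2) = Pow(Add(20, -77), 2) = Pow(-57, 2) = 3249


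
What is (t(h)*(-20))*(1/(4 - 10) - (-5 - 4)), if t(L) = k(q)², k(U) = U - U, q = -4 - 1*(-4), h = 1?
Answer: 0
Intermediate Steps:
q = 0 (q = -4 + 4 = 0)
k(U) = 0
t(L) = 0 (t(L) = 0² = 0)
(t(h)*(-20))*(1/(4 - 10) - (-5 - 4)) = (0*(-20))*(1/(4 - 10) - (-5 - 4)) = 0*(1/(-6) - 1*(-9)) = 0*(-⅙ + 9) = 0*(53/6) = 0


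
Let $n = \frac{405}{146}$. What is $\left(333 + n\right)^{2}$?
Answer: $\frac{2403254529}{21316} \approx 1.1274 \cdot 10^{5}$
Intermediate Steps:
$n = \frac{405}{146}$ ($n = 405 \cdot \frac{1}{146} = \frac{405}{146} \approx 2.774$)
$\left(333 + n\right)^{2} = \left(333 + \frac{405}{146}\right)^{2} = \left(\frac{49023}{146}\right)^{2} = \frac{2403254529}{21316}$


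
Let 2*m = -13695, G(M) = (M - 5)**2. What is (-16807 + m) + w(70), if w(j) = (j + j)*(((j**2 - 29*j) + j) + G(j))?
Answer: 1958891/2 ≈ 9.7945e+5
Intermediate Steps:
G(M) = (-5 + M)**2
w(j) = 2*j*(j**2 + (-5 + j)**2 - 28*j) (w(j) = (j + j)*(((j**2 - 29*j) + j) + (-5 + j)**2) = (2*j)*((j**2 - 28*j) + (-5 + j)**2) = (2*j)*(j**2 + (-5 + j)**2 - 28*j) = 2*j*(j**2 + (-5 + j)**2 - 28*j))
m = -13695/2 (m = (1/2)*(-13695) = -13695/2 ≈ -6847.5)
(-16807 + m) + w(70) = (-16807 - 13695/2) + 2*70*(25 - 38*70 + 2*70**2) = -47309/2 + 2*70*(25 - 2660 + 2*4900) = -47309/2 + 2*70*(25 - 2660 + 9800) = -47309/2 + 2*70*7165 = -47309/2 + 1003100 = 1958891/2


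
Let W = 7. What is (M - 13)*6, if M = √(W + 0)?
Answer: -78 + 6*√7 ≈ -62.125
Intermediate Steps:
M = √7 (M = √(7 + 0) = √7 ≈ 2.6458)
(M - 13)*6 = (√7 - 13)*6 = (-13 + √7)*6 = -78 + 6*√7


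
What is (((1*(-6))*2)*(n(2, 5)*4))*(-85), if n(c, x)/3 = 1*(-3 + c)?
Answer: -12240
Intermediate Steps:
n(c, x) = -9 + 3*c (n(c, x) = 3*(1*(-3 + c)) = 3*(-3 + c) = -9 + 3*c)
(((1*(-6))*2)*(n(2, 5)*4))*(-85) = (((1*(-6))*2)*((-9 + 3*2)*4))*(-85) = ((-6*2)*((-9 + 6)*4))*(-85) = -(-36)*4*(-85) = -12*(-12)*(-85) = 144*(-85) = -12240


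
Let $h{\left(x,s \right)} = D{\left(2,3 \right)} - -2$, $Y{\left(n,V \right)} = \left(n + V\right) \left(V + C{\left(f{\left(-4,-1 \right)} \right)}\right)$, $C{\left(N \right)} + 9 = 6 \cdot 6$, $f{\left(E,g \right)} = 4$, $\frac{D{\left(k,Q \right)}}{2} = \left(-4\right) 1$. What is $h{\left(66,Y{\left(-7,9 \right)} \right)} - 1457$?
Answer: $-1463$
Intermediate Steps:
$D{\left(k,Q \right)} = -8$ ($D{\left(k,Q \right)} = 2 \left(\left(-4\right) 1\right) = 2 \left(-4\right) = -8$)
$C{\left(N \right)} = 27$ ($C{\left(N \right)} = -9 + 6 \cdot 6 = -9 + 36 = 27$)
$Y{\left(n,V \right)} = \left(27 + V\right) \left(V + n\right)$ ($Y{\left(n,V \right)} = \left(n + V\right) \left(V + 27\right) = \left(V + n\right) \left(27 + V\right) = \left(27 + V\right) \left(V + n\right)$)
$h{\left(x,s \right)} = -6$ ($h{\left(x,s \right)} = -8 - -2 = -8 + 2 = -6$)
$h{\left(66,Y{\left(-7,9 \right)} \right)} - 1457 = -6 - 1457 = -1463$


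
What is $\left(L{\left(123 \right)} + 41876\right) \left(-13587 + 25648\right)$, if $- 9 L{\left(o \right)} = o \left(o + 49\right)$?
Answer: $\frac{1430145136}{3} \approx 4.7672 \cdot 10^{8}$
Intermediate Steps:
$L{\left(o \right)} = - \frac{o \left(49 + o\right)}{9}$ ($L{\left(o \right)} = - \frac{o \left(o + 49\right)}{9} = - \frac{o \left(49 + o\right)}{9}$)
$\left(L{\left(123 \right)} + 41876\right) \left(-13587 + 25648\right) = \left(\left(- \frac{1}{9}\right) 123 \left(49 + 123\right) + 41876\right) \left(-13587 + 25648\right) = \left(\left(- \frac{1}{9}\right) 123 \cdot 172 + 41876\right) 12061 = \left(- \frac{7052}{3} + 41876\right) 12061 = \frac{118576}{3} \cdot 12061 = \frac{1430145136}{3}$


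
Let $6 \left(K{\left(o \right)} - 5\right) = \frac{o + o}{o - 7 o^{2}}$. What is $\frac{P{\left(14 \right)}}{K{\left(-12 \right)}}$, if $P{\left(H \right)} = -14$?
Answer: $- \frac{1785}{638} \approx -2.7978$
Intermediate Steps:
$K{\left(o \right)} = 5 + \frac{o}{3 \left(o - 7 o^{2}\right)}$ ($K{\left(o \right)} = 5 + \frac{\left(o + o\right) \frac{1}{o - 7 o^{2}}}{6} = 5 + \frac{2 o \frac{1}{o - 7 o^{2}}}{6} = 5 + \frac{o}{3 \left(o - 7 o^{2}\right)}$)
$\frac{P{\left(14 \right)}}{K{\left(-12 \right)}} = - \frac{14}{\frac{1}{3} \frac{1}{-1 + 7 \left(-12\right)} \left(-16 + 105 \left(-12\right)\right)} = - \frac{14}{\frac{1}{3} \frac{1}{-1 - 84} \left(-16 - 1260\right)} = - \frac{14}{\frac{1}{3} \frac{1}{-85} \left(-1276\right)} = - \frac{14}{\frac{1}{3} \left(- \frac{1}{85}\right) \left(-1276\right)} = - \frac{14}{\frac{1276}{255}} = \left(-14\right) \frac{255}{1276} = - \frac{1785}{638}$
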